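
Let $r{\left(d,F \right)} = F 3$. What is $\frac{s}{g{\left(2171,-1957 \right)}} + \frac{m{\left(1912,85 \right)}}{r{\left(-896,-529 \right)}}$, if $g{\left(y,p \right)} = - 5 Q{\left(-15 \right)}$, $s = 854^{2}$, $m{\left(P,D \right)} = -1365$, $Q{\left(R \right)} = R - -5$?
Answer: $\frac{192915457}{13225} \approx 14587.0$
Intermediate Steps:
$Q{\left(R \right)} = 5 + R$ ($Q{\left(R \right)} = R + 5 = 5 + R$)
$r{\left(d,F \right)} = 3 F$
$s = 729316$
$g{\left(y,p \right)} = 50$ ($g{\left(y,p \right)} = - 5 \left(5 - 15\right) = \left(-5\right) \left(-10\right) = 50$)
$\frac{s}{g{\left(2171,-1957 \right)}} + \frac{m{\left(1912,85 \right)}}{r{\left(-896,-529 \right)}} = \frac{729316}{50} - \frac{1365}{3 \left(-529\right)} = 729316 \cdot \frac{1}{50} - \frac{1365}{-1587} = \frac{364658}{25} - - \frac{455}{529} = \frac{364658}{25} + \frac{455}{529} = \frac{192915457}{13225}$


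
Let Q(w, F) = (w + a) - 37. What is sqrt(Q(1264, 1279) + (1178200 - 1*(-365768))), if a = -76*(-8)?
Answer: 7*sqrt(31547) ≈ 1243.3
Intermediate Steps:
a = 608
Q(w, F) = 571 + w (Q(w, F) = (w + 608) - 37 = (608 + w) - 37 = 571 + w)
sqrt(Q(1264, 1279) + (1178200 - 1*(-365768))) = sqrt((571 + 1264) + (1178200 - 1*(-365768))) = sqrt(1835 + (1178200 + 365768)) = sqrt(1835 + 1543968) = sqrt(1545803) = 7*sqrt(31547)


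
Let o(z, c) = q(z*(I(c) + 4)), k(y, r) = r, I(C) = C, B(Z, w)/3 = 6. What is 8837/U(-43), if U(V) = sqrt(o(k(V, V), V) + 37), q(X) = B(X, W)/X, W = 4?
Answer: 8837*sqrt(11565151)/20689 ≈ 1452.6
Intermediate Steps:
B(Z, w) = 18 (B(Z, w) = 3*6 = 18)
q(X) = 18/X
o(z, c) = 18/(z*(4 + c)) (o(z, c) = 18/((z*(c + 4))) = 18/((z*(4 + c))) = 18*(1/(z*(4 + c))) = 18/(z*(4 + c)))
U(V) = sqrt(37 + 18/(V*(4 + V))) (U(V) = sqrt(18/(V*(4 + V)) + 37) = sqrt(37 + 18/(V*(4 + V))))
8837/U(-43) = 8837/(sqrt((18 + 37*(-43)*(4 - 43))/((-43)*(4 - 43)))) = 8837/(sqrt(-1/43*(18 + 37*(-43)*(-39))/(-39))) = 8837/(sqrt(-1/43*(-1/39)*(18 + 62049))) = 8837/(sqrt(-1/43*(-1/39)*62067)) = 8837/(sqrt(20689/559)) = 8837/((sqrt(11565151)/559)) = 8837*(sqrt(11565151)/20689) = 8837*sqrt(11565151)/20689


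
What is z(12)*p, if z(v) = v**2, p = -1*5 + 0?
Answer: -720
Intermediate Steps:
p = -5 (p = -5 + 0 = -5)
z(12)*p = 12**2*(-5) = 144*(-5) = -720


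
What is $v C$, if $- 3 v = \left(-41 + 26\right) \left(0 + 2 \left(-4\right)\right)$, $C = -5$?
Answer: $200$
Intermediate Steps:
$v = -40$ ($v = - \frac{\left(-41 + 26\right) \left(0 + 2 \left(-4\right)\right)}{3} = - \frac{\left(-15\right) \left(0 - 8\right)}{3} = - \frac{\left(-15\right) \left(-8\right)}{3} = \left(- \frac{1}{3}\right) 120 = -40$)
$v C = \left(-40\right) \left(-5\right) = 200$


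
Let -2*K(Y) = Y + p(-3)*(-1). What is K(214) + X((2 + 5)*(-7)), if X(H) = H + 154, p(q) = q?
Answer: -7/2 ≈ -3.5000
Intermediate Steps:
K(Y) = -3/2 - Y/2 (K(Y) = -(Y - 3*(-1))/2 = -(Y + 3)/2 = -(3 + Y)/2 = -3/2 - Y/2)
X(H) = 154 + H
K(214) + X((2 + 5)*(-7)) = (-3/2 - ½*214) + (154 + (2 + 5)*(-7)) = (-3/2 - 107) + (154 + 7*(-7)) = -217/2 + (154 - 49) = -217/2 + 105 = -7/2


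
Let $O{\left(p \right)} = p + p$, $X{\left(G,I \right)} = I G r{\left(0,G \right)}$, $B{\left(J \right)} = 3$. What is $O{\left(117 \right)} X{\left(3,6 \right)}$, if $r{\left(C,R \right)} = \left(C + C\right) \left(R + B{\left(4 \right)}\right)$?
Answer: $0$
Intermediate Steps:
$r{\left(C,R \right)} = 2 C \left(3 + R\right)$ ($r{\left(C,R \right)} = \left(C + C\right) \left(R + 3\right) = 2 C \left(3 + R\right)$)
$X{\left(G,I \right)} = 0$ ($X{\left(G,I \right)} = I G 2 \cdot 0 \left(3 + G\right) = G I 0 = 0$)
$O{\left(p \right)} = 2 p$
$O{\left(117 \right)} X{\left(3,6 \right)} = 2 \cdot 117 \cdot 0 = 234 \cdot 0 = 0$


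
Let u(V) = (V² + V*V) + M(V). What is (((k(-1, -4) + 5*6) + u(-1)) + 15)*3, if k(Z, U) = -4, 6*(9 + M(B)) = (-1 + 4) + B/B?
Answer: 104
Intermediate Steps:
M(B) = -25/3 (M(B) = -9 + ((-1 + 4) + B/B)/6 = -9 + (3 + 1)/6 = -9 + (⅙)*4 = -9 + ⅔ = -25/3)
u(V) = -25/3 + 2*V² (u(V) = (V² + V*V) - 25/3 = (V² + V²) - 25/3 = 2*V² - 25/3 = -25/3 + 2*V²)
(((k(-1, -4) + 5*6) + u(-1)) + 15)*3 = (((-4 + 5*6) + (-25/3 + 2*(-1)²)) + 15)*3 = (((-4 + 30) + (-25/3 + 2*1)) + 15)*3 = ((26 + (-25/3 + 2)) + 15)*3 = ((26 - 19/3) + 15)*3 = (59/3 + 15)*3 = (104/3)*3 = 104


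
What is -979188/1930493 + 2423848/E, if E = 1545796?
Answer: 113057025122/106576727051 ≈ 1.0608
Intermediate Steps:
-979188/1930493 + 2423848/E = -979188/1930493 + 2423848/1545796 = -979188*1/1930493 + 2423848*(1/1545796) = -979188/1930493 + 86566/55207 = 113057025122/106576727051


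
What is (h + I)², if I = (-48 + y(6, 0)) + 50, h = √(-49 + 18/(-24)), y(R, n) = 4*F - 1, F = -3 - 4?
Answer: (54 - I*√199)²/4 ≈ 679.25 - 380.88*I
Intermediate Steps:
F = -7
y(R, n) = -29 (y(R, n) = 4*(-7) - 1 = -28 - 1 = -29)
h = I*√199/2 (h = √(-49 + 18*(-1/24)) = √(-49 - ¾) = √(-199/4) = I*√199/2 ≈ 7.0534*I)
I = -27 (I = (-48 - 29) + 50 = -77 + 50 = -27)
(h + I)² = (I*√199/2 - 27)² = (-27 + I*√199/2)²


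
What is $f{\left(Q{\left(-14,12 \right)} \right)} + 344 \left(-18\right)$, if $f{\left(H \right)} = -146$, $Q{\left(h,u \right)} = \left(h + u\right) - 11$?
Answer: $-6338$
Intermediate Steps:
$Q{\left(h,u \right)} = -11 + h + u$
$f{\left(Q{\left(-14,12 \right)} \right)} + 344 \left(-18\right) = -146 + 344 \left(-18\right) = -146 - 6192 = -6338$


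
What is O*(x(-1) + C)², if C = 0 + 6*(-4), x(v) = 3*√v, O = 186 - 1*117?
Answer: 39123 - 9936*I ≈ 39123.0 - 9936.0*I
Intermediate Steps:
O = 69 (O = 186 - 117 = 69)
C = -24 (C = 0 - 24 = -24)
O*(x(-1) + C)² = 69*(3*√(-1) - 24)² = 69*(3*I - 24)² = 69*(-24 + 3*I)²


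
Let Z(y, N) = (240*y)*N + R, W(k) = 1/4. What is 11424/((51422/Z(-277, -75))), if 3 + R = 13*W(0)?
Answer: 4068576204/3673 ≈ 1.1077e+6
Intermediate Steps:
W(k) = ¼
R = ¼ (R = -3 + 13*(¼) = -3 + 13/4 = ¼ ≈ 0.25000)
Z(y, N) = ¼ + 240*N*y (Z(y, N) = (240*y)*N + ¼ = 240*N*y + ¼ = ¼ + 240*N*y)
11424/((51422/Z(-277, -75))) = 11424/((51422/(¼ + 240*(-75)*(-277)))) = 11424/((51422/(¼ + 4986000))) = 11424/((51422/(19944001/4))) = 11424/((51422*(4/19944001))) = 11424/(29384/2849143) = 11424*(2849143/29384) = 4068576204/3673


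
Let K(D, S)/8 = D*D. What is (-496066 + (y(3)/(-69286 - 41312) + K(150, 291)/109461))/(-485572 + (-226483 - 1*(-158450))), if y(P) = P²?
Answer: 667270918744433/744670550819910 ≈ 0.89606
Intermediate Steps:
K(D, S) = 8*D² (K(D, S) = 8*(D*D) = 8*D²)
(-496066 + (y(3)/(-69286 - 41312) + K(150, 291)/109461))/(-485572 + (-226483 - 1*(-158450))) = (-496066 + (3²/(-69286 - 41312) + (8*150²)/109461))/(-485572 + (-226483 - 1*(-158450))) = (-496066 + (9/(-110598) + (8*22500)*(1/109461)))/(-485572 + (-226483 + 158450)) = (-496066 + (9*(-1/110598) + 180000*(1/109461)))/(-485572 - 68033) = (-496066 + (-3/36866 + 60000/36487))/(-553605) = (-496066 + 2211850539/1345129742)*(-1/553605) = -667270918744433/1345129742*(-1/553605) = 667270918744433/744670550819910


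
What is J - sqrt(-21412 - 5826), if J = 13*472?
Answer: 6136 - I*sqrt(27238) ≈ 6136.0 - 165.04*I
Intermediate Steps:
J = 6136
J - sqrt(-21412 - 5826) = 6136 - sqrt(-21412 - 5826) = 6136 - sqrt(-27238) = 6136 - I*sqrt(27238)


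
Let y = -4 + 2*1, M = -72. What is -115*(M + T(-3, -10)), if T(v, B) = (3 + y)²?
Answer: 8165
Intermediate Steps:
y = -2 (y = -4 + 2 = -2)
T(v, B) = 1 (T(v, B) = (3 - 2)² = 1² = 1)
-115*(M + T(-3, -10)) = -115*(-72 + 1) = -115*(-71) = 8165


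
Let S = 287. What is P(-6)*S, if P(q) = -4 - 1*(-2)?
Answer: -574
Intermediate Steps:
P(q) = -2 (P(q) = -4 + 2 = -2)
P(-6)*S = -2*287 = -574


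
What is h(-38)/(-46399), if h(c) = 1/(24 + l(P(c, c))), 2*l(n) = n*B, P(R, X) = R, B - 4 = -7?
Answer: -1/3758319 ≈ -2.6608e-7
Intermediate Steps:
B = -3 (B = 4 - 7 = -3)
l(n) = -3*n/2 (l(n) = (n*(-3))/2 = (-3*n)/2 = -3*n/2)
h(c) = 1/(24 - 3*c/2)
h(-38)/(-46399) = -2/(-48 + 3*(-38))/(-46399) = -2/(-48 - 114)*(-1/46399) = -2/(-162)*(-1/46399) = -2*(-1/162)*(-1/46399) = (1/81)*(-1/46399) = -1/3758319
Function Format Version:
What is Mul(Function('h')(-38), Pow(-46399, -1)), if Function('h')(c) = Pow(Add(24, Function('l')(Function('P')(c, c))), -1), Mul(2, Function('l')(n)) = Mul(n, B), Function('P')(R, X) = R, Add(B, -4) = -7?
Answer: Rational(-1, 3758319) ≈ -2.6608e-7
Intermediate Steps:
B = -3 (B = Add(4, -7) = -3)
Function('l')(n) = Mul(Rational(-3, 2), n) (Function('l')(n) = Mul(Rational(1, 2), Mul(n, -3)) = Mul(Rational(1, 2), Mul(-3, n)) = Mul(Rational(-3, 2), n))
Function('h')(c) = Pow(Add(24, Mul(Rational(-3, 2), c)), -1)
Mul(Function('h')(-38), Pow(-46399, -1)) = Mul(Mul(-2, Pow(Add(-48, Mul(3, -38)), -1)), Pow(-46399, -1)) = Mul(Mul(-2, Pow(Add(-48, -114), -1)), Rational(-1, 46399)) = Mul(Mul(-2, Pow(-162, -1)), Rational(-1, 46399)) = Mul(Mul(-2, Rational(-1, 162)), Rational(-1, 46399)) = Mul(Rational(1, 81), Rational(-1, 46399)) = Rational(-1, 3758319)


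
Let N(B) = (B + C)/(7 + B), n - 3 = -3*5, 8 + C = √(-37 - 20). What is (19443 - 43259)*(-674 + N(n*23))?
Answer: 4311219952/269 + 23816*I*√57/269 ≈ 1.6027e+7 + 668.43*I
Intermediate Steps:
C = -8 + I*√57 (C = -8 + √(-37 - 20) = -8 + √(-57) = -8 + I*√57 ≈ -8.0 + 7.5498*I)
n = -12 (n = 3 - 3*5 = 3 - 15 = -12)
N(B) = (-8 + B + I*√57)/(7 + B) (N(B) = (B + (-8 + I*√57))/(7 + B) = (-8 + B + I*√57)/(7 + B))
(19443 - 43259)*(-674 + N(n*23)) = (19443 - 43259)*(-674 + (-8 - 12*23 + I*√57)/(7 - 12*23)) = -23816*(-674 + (-8 - 276 + I*√57)/(7 - 276)) = -23816*(-674 + (-284 + I*√57)/(-269)) = -23816*(-674 - (-284 + I*√57)/269) = -23816*(-674 + (284/269 - I*√57/269)) = -23816*(-181022/269 - I*√57/269) = 4311219952/269 + 23816*I*√57/269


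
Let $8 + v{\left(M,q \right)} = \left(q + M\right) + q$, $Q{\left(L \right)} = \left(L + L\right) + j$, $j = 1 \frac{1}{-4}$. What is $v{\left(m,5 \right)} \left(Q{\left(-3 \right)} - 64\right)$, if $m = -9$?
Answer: $\frac{1967}{4} \approx 491.75$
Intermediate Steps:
$j = - \frac{1}{4}$ ($j = 1 \left(- \frac{1}{4}\right) = - \frac{1}{4} \approx -0.25$)
$Q{\left(L \right)} = - \frac{1}{4} + 2 L$ ($Q{\left(L \right)} = \left(L + L\right) - \frac{1}{4} = 2 L - \frac{1}{4} = - \frac{1}{4} + 2 L$)
$v{\left(M,q \right)} = -8 + M + 2 q$ ($v{\left(M,q \right)} = -8 + \left(\left(q + M\right) + q\right) = -8 + \left(\left(M + q\right) + q\right) = -8 + \left(M + 2 q\right) = -8 + M + 2 q$)
$v{\left(m,5 \right)} \left(Q{\left(-3 \right)} - 64\right) = \left(-8 - 9 + 2 \cdot 5\right) \left(\left(- \frac{1}{4} + 2 \left(-3\right)\right) - 64\right) = \left(-8 - 9 + 10\right) \left(\left(- \frac{1}{4} - 6\right) - 64\right) = - 7 \left(- \frac{25}{4} - 64\right) = \left(-7\right) \left(- \frac{281}{4}\right) = \frac{1967}{4}$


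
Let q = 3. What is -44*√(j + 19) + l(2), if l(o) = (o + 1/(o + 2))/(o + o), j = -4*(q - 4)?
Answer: 9/16 - 44*√23 ≈ -210.45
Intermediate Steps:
j = 4 (j = -4*(3 - 4) = -4*(-1) = 4)
l(o) = (o + 1/(2 + o))/(2*o) (l(o) = (o + 1/(2 + o))/((2*o)) = (o + 1/(2 + o))*(1/(2*o)) = (o + 1/(2 + o))/(2*o))
-44*√(j + 19) + l(2) = -44*√(4 + 19) + (½)*(1 + 2² + 2*2)/(2*(2 + 2)) = -44*√23 + (½)*(½)*(1 + 4 + 4)/4 = -44*√23 + (½)*(½)*(¼)*9 = -44*√23 + 9/16 = 9/16 - 44*√23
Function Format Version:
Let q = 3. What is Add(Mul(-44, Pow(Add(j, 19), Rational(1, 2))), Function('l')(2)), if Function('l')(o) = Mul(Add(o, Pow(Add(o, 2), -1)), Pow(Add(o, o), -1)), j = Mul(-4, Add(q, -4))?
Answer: Add(Rational(9, 16), Mul(-44, Pow(23, Rational(1, 2)))) ≈ -210.45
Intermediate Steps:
j = 4 (j = Mul(-4, Add(3, -4)) = Mul(-4, -1) = 4)
Function('l')(o) = Mul(Rational(1, 2), Pow(o, -1), Add(o, Pow(Add(2, o), -1))) (Function('l')(o) = Mul(Add(o, Pow(Add(2, o), -1)), Pow(Mul(2, o), -1)) = Mul(Add(o, Pow(Add(2, o), -1)), Mul(Rational(1, 2), Pow(o, -1))) = Mul(Rational(1, 2), Pow(o, -1), Add(o, Pow(Add(2, o), -1))))
Add(Mul(-44, Pow(Add(j, 19), Rational(1, 2))), Function('l')(2)) = Add(Mul(-44, Pow(Add(4, 19), Rational(1, 2))), Mul(Rational(1, 2), Pow(2, -1), Pow(Add(2, 2), -1), Add(1, Pow(2, 2), Mul(2, 2)))) = Add(Mul(-44, Pow(23, Rational(1, 2))), Mul(Rational(1, 2), Rational(1, 2), Pow(4, -1), Add(1, 4, 4))) = Add(Mul(-44, Pow(23, Rational(1, 2))), Mul(Rational(1, 2), Rational(1, 2), Rational(1, 4), 9)) = Add(Mul(-44, Pow(23, Rational(1, 2))), Rational(9, 16)) = Add(Rational(9, 16), Mul(-44, Pow(23, Rational(1, 2))))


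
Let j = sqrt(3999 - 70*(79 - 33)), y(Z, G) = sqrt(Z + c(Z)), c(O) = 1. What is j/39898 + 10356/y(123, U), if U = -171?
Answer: sqrt(779)/39898 + 5178*sqrt(31)/31 ≈ 930.00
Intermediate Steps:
y(Z, G) = sqrt(1 + Z) (y(Z, G) = sqrt(Z + 1) = sqrt(1 + Z))
j = sqrt(779) (j = sqrt(3999 - 70*46) = sqrt(3999 - 3220) = sqrt(779) ≈ 27.911)
j/39898 + 10356/y(123, U) = sqrt(779)/39898 + 10356/(sqrt(1 + 123)) = sqrt(779)*(1/39898) + 10356/(sqrt(124)) = sqrt(779)/39898 + 10356/((2*sqrt(31))) = sqrt(779)/39898 + 10356*(sqrt(31)/62) = sqrt(779)/39898 + 5178*sqrt(31)/31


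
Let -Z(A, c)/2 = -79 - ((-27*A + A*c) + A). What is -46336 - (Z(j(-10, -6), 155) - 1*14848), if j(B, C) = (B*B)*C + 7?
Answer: 121348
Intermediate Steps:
j(B, C) = 7 + C*B**2 (j(B, C) = B**2*C + 7 = C*B**2 + 7 = 7 + C*B**2)
Z(A, c) = 158 - 52*A + 2*A*c (Z(A, c) = -2*(-79 - ((-27*A + A*c) + A)) = -2*(-79 - (-26*A + A*c)) = -2*(-79 + (26*A - A*c)) = -2*(-79 + 26*A - A*c) = 158 - 52*A + 2*A*c)
-46336 - (Z(j(-10, -6), 155) - 1*14848) = -46336 - ((158 - 52*(7 - 6*(-10)**2) + 2*(7 - 6*(-10)**2)*155) - 1*14848) = -46336 - ((158 - 52*(7 - 6*100) + 2*(7 - 6*100)*155) - 14848) = -46336 - ((158 - 52*(7 - 600) + 2*(7 - 600)*155) - 14848) = -46336 - ((158 - 52*(-593) + 2*(-593)*155) - 14848) = -46336 - ((158 + 30836 - 183830) - 14848) = -46336 - (-152836 - 14848) = -46336 - 1*(-167684) = -46336 + 167684 = 121348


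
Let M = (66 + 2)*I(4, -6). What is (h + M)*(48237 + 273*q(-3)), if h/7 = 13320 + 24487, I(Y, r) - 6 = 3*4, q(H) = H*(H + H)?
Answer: 14131415823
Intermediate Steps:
q(H) = 2*H² (q(H) = H*(2*H) = 2*H²)
I(Y, r) = 18 (I(Y, r) = 6 + 3*4 = 6 + 12 = 18)
h = 264649 (h = 7*(13320 + 24487) = 7*37807 = 264649)
M = 1224 (M = (66 + 2)*18 = 68*18 = 1224)
(h + M)*(48237 + 273*q(-3)) = (264649 + 1224)*(48237 + 273*(2*(-3)²)) = 265873*(48237 + 273*(2*9)) = 265873*(48237 + 273*18) = 265873*(48237 + 4914) = 265873*53151 = 14131415823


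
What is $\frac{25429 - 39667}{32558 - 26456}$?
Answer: $- \frac{7}{3} \approx -2.3333$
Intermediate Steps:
$\frac{25429 - 39667}{32558 - 26456} = - \frac{14238}{6102} = \left(-14238\right) \frac{1}{6102} = - \frac{7}{3}$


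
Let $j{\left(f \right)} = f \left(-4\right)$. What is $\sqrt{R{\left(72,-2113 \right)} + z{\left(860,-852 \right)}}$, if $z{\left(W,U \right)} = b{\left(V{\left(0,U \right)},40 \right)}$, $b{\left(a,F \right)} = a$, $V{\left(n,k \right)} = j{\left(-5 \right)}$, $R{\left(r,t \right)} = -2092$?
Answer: $2 i \sqrt{518} \approx 45.519 i$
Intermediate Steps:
$j{\left(f \right)} = - 4 f$
$V{\left(n,k \right)} = 20$ ($V{\left(n,k \right)} = \left(-4\right) \left(-5\right) = 20$)
$z{\left(W,U \right)} = 20$
$\sqrt{R{\left(72,-2113 \right)} + z{\left(860,-852 \right)}} = \sqrt{-2092 + 20} = \sqrt{-2072} = 2 i \sqrt{518}$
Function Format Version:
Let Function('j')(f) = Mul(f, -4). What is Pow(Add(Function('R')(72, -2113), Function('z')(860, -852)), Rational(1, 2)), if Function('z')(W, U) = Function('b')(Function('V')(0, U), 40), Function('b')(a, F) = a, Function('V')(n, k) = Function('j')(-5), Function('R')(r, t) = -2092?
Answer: Mul(2, I, Pow(518, Rational(1, 2))) ≈ Mul(45.519, I)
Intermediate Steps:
Function('j')(f) = Mul(-4, f)
Function('V')(n, k) = 20 (Function('V')(n, k) = Mul(-4, -5) = 20)
Function('z')(W, U) = 20
Pow(Add(Function('R')(72, -2113), Function('z')(860, -852)), Rational(1, 2)) = Pow(Add(-2092, 20), Rational(1, 2)) = Pow(-2072, Rational(1, 2)) = Mul(2, I, Pow(518, Rational(1, 2)))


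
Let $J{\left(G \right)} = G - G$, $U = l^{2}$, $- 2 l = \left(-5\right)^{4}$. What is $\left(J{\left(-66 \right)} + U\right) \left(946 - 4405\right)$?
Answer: $- \frac{1351171875}{4} \approx -3.3779 \cdot 10^{8}$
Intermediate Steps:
$l = - \frac{625}{2}$ ($l = - \frac{\left(-5\right)^{4}}{2} = \left(- \frac{1}{2}\right) 625 = - \frac{625}{2} \approx -312.5$)
$U = \frac{390625}{4}$ ($U = \left(- \frac{625}{2}\right)^{2} = \frac{390625}{4} \approx 97656.0$)
$J{\left(G \right)} = 0$
$\left(J{\left(-66 \right)} + U\right) \left(946 - 4405\right) = \left(0 + \frac{390625}{4}\right) \left(946 - 4405\right) = \frac{390625}{4} \left(-3459\right) = - \frac{1351171875}{4}$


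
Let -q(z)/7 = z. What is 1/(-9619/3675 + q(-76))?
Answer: 3675/1945481 ≈ 0.0018890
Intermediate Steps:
q(z) = -7*z
1/(-9619/3675 + q(-76)) = 1/(-9619/3675 - 7*(-76)) = 1/(-9619*1/3675 + 532) = 1/(-9619/3675 + 532) = 1/(1945481/3675) = 3675/1945481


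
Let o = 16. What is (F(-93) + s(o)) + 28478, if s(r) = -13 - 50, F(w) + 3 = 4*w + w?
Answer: 27947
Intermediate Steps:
F(w) = -3 + 5*w (F(w) = -3 + (4*w + w) = -3 + 5*w)
s(r) = -63
(F(-93) + s(o)) + 28478 = ((-3 + 5*(-93)) - 63) + 28478 = ((-3 - 465) - 63) + 28478 = (-468 - 63) + 28478 = -531 + 28478 = 27947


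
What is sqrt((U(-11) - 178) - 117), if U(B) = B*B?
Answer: I*sqrt(174) ≈ 13.191*I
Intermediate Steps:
U(B) = B**2
sqrt((U(-11) - 178) - 117) = sqrt(((-11)**2 - 178) - 117) = sqrt((121 - 178) - 117) = sqrt(-57 - 117) = sqrt(-174) = I*sqrt(174)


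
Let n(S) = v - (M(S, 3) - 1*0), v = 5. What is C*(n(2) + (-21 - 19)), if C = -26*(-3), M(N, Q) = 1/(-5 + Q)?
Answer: -2691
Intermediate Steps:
C = 78
n(S) = 11/2 (n(S) = 5 - (1/(-5 + 3) - 1*0) = 5 - (1/(-2) + 0) = 5 - (-1/2 + 0) = 5 - 1*(-1/2) = 5 + 1/2 = 11/2)
C*(n(2) + (-21 - 19)) = 78*(11/2 + (-21 - 19)) = 78*(11/2 - 40) = 78*(-69/2) = -2691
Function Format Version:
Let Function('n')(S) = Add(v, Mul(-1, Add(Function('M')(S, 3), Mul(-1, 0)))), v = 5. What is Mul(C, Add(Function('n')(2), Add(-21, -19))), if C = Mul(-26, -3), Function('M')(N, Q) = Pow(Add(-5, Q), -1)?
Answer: -2691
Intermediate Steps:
C = 78
Function('n')(S) = Rational(11, 2) (Function('n')(S) = Add(5, Mul(-1, Add(Pow(Add(-5, 3), -1), Mul(-1, 0)))) = Add(5, Mul(-1, Add(Pow(-2, -1), 0))) = Add(5, Mul(-1, Add(Rational(-1, 2), 0))) = Add(5, Mul(-1, Rational(-1, 2))) = Add(5, Rational(1, 2)) = Rational(11, 2))
Mul(C, Add(Function('n')(2), Add(-21, -19))) = Mul(78, Add(Rational(11, 2), Add(-21, -19))) = Mul(78, Add(Rational(11, 2), -40)) = Mul(78, Rational(-69, 2)) = -2691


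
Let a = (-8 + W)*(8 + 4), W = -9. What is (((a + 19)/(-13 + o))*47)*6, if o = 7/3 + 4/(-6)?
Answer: 78255/17 ≈ 4603.2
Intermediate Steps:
o = 5/3 (o = 7*(⅓) + 4*(-⅙) = 7/3 - ⅔ = 5/3 ≈ 1.6667)
a = -204 (a = (-8 - 9)*(8 + 4) = -17*12 = -204)
(((a + 19)/(-13 + o))*47)*6 = (((-204 + 19)/(-13 + 5/3))*47)*6 = (-185/(-34/3)*47)*6 = (-185*(-3/34)*47)*6 = ((555/34)*47)*6 = (26085/34)*6 = 78255/17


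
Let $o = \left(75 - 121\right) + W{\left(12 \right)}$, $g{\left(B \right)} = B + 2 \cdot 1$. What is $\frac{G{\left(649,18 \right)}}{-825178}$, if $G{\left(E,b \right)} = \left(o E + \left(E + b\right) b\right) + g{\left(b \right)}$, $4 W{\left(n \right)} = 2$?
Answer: $\frac{35007}{1650356} \approx 0.021212$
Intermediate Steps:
$W{\left(n \right)} = \frac{1}{2}$ ($W{\left(n \right)} = \frac{1}{4} \cdot 2 = \frac{1}{2}$)
$g{\left(B \right)} = 2 + B$ ($g{\left(B \right)} = B + 2 = 2 + B$)
$o = - \frac{91}{2}$ ($o = \left(75 - 121\right) + \frac{1}{2} = -46 + \frac{1}{2} = - \frac{91}{2} \approx -45.5$)
$G{\left(E,b \right)} = 2 + b - \frac{91 E}{2} + b \left(E + b\right)$ ($G{\left(E,b \right)} = \left(- \frac{91 E}{2} + \left(E + b\right) b\right) + \left(2 + b\right) = \left(- \frac{91 E}{2} + b \left(E + b\right)\right) + \left(2 + b\right) = 2 + b - \frac{91 E}{2} + b \left(E + b\right)$)
$\frac{G{\left(649,18 \right)}}{-825178} = \frac{2 + 18 + 18^{2} - \frac{59059}{2} + 649 \cdot 18}{-825178} = \left(2 + 18 + 324 - \frac{59059}{2} + 11682\right) \left(- \frac{1}{825178}\right) = \left(- \frac{35007}{2}\right) \left(- \frac{1}{825178}\right) = \frac{35007}{1650356}$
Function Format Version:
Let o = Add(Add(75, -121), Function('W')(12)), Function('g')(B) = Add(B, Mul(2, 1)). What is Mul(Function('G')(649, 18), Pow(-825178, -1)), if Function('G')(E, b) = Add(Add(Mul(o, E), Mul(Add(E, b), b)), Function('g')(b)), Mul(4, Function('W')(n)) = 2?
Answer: Rational(35007, 1650356) ≈ 0.021212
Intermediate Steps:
Function('W')(n) = Rational(1, 2) (Function('W')(n) = Mul(Rational(1, 4), 2) = Rational(1, 2))
Function('g')(B) = Add(2, B) (Function('g')(B) = Add(B, 2) = Add(2, B))
o = Rational(-91, 2) (o = Add(Add(75, -121), Rational(1, 2)) = Add(-46, Rational(1, 2)) = Rational(-91, 2) ≈ -45.500)
Function('G')(E, b) = Add(2, b, Mul(Rational(-91, 2), E), Mul(b, Add(E, b))) (Function('G')(E, b) = Add(Add(Mul(Rational(-91, 2), E), Mul(Add(E, b), b)), Add(2, b)) = Add(Add(Mul(Rational(-91, 2), E), Mul(b, Add(E, b))), Add(2, b)) = Add(2, b, Mul(Rational(-91, 2), E), Mul(b, Add(E, b))))
Mul(Function('G')(649, 18), Pow(-825178, -1)) = Mul(Add(2, 18, Pow(18, 2), Mul(Rational(-91, 2), 649), Mul(649, 18)), Pow(-825178, -1)) = Mul(Add(2, 18, 324, Rational(-59059, 2), 11682), Rational(-1, 825178)) = Mul(Rational(-35007, 2), Rational(-1, 825178)) = Rational(35007, 1650356)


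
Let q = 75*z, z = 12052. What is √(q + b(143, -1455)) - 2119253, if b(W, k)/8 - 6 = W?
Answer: -2119253 + 2*√226273 ≈ -2.1183e+6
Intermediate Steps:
b(W, k) = 48 + 8*W
q = 903900 (q = 75*12052 = 903900)
√(q + b(143, -1455)) - 2119253 = √(903900 + (48 + 8*143)) - 2119253 = √(903900 + (48 + 1144)) - 2119253 = √(903900 + 1192) - 2119253 = √905092 - 2119253 = 2*√226273 - 2119253 = -2119253 + 2*√226273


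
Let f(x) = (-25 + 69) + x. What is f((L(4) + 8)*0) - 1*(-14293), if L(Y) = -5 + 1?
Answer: 14337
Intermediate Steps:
L(Y) = -4
f(x) = 44 + x
f((L(4) + 8)*0) - 1*(-14293) = (44 + (-4 + 8)*0) - 1*(-14293) = (44 + 4*0) + 14293 = (44 + 0) + 14293 = 44 + 14293 = 14337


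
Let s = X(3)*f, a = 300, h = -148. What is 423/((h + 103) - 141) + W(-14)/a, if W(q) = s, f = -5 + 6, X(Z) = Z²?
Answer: -6957/3100 ≈ -2.2442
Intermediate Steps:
f = 1
s = 9 (s = 3²*1 = 9*1 = 9)
W(q) = 9
423/((h + 103) - 141) + W(-14)/a = 423/((-148 + 103) - 141) + 9/300 = 423/(-45 - 141) + 9*(1/300) = 423/(-186) + 3/100 = 423*(-1/186) + 3/100 = -141/62 + 3/100 = -6957/3100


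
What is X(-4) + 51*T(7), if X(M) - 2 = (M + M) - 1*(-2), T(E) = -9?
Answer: -463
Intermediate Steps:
X(M) = 4 + 2*M (X(M) = 2 + ((M + M) - 1*(-2)) = 2 + (2*M + 2) = 2 + (2 + 2*M) = 4 + 2*M)
X(-4) + 51*T(7) = (4 + 2*(-4)) + 51*(-9) = (4 - 8) - 459 = -4 - 459 = -463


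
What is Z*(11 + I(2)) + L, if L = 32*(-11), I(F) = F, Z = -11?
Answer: -495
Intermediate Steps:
L = -352
Z*(11 + I(2)) + L = -11*(11 + 2) - 352 = -11*13 - 352 = -143 - 352 = -495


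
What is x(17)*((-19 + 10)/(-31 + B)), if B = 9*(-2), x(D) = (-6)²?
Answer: 324/49 ≈ 6.6122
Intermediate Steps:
x(D) = 36
B = -18
x(17)*((-19 + 10)/(-31 + B)) = 36*((-19 + 10)/(-31 - 18)) = 36*(-9/(-49)) = 36*(-9*(-1/49)) = 36*(9/49) = 324/49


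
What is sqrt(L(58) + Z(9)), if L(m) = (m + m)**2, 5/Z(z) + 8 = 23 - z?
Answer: sqrt(484446)/6 ≈ 116.00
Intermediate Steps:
Z(z) = 5/(15 - z) (Z(z) = 5/(-8 + (23 - z)) = 5/(15 - z))
L(m) = 4*m**2 (L(m) = (2*m)**2 = 4*m**2)
sqrt(L(58) + Z(9)) = sqrt(4*58**2 - 5/(-15 + 9)) = sqrt(4*3364 - 5/(-6)) = sqrt(13456 - 5*(-1/6)) = sqrt(13456 + 5/6) = sqrt(80741/6) = sqrt(484446)/6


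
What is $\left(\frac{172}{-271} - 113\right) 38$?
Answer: $- \frac{1170210}{271} \approx -4318.1$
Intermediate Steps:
$\left(\frac{172}{-271} - 113\right) 38 = \left(172 \left(- \frac{1}{271}\right) - 113\right) 38 = \left(- \frac{172}{271} - 113\right) 38 = \left(- \frac{30795}{271}\right) 38 = - \frac{1170210}{271}$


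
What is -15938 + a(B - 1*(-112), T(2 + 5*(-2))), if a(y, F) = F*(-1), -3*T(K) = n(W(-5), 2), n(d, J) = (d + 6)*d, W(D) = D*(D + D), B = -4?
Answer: -45014/3 ≈ -15005.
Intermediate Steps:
W(D) = 2*D² (W(D) = D*(2*D) = 2*D²)
n(d, J) = d*(6 + d) (n(d, J) = (6 + d)*d = d*(6 + d))
T(K) = -2800/3 (T(K) = -2*(-5)²*(6 + 2*(-5)²)/3 = -2*25*(6 + 2*25)/3 = -50*(6 + 50)/3 = -50*56/3 = -⅓*2800 = -2800/3)
a(y, F) = -F
-15938 + a(B - 1*(-112), T(2 + 5*(-2))) = -15938 - 1*(-2800/3) = -15938 + 2800/3 = -45014/3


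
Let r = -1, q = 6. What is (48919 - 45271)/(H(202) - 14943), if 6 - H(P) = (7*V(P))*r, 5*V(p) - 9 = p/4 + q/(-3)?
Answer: -7296/29713 ≈ -0.24555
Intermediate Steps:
V(p) = 7/5 + p/20 (V(p) = 9/5 + (p/4 + 6/(-3))/5 = 9/5 + (p*(1/4) + 6*(-1/3))/5 = 9/5 + (p/4 - 2)/5 = 9/5 + (-2 + p/4)/5 = 9/5 + (-2/5 + p/20) = 7/5 + p/20)
H(P) = 79/5 + 7*P/20 (H(P) = 6 - 7*(7/5 + P/20)*(-1) = 6 - (49/5 + 7*P/20)*(-1) = 6 - (-49/5 - 7*P/20) = 6 + (49/5 + 7*P/20) = 79/5 + 7*P/20)
(48919 - 45271)/(H(202) - 14943) = (48919 - 45271)/((79/5 + (7/20)*202) - 14943) = 3648/((79/5 + 707/10) - 14943) = 3648/(173/2 - 14943) = 3648/(-29713/2) = 3648*(-2/29713) = -7296/29713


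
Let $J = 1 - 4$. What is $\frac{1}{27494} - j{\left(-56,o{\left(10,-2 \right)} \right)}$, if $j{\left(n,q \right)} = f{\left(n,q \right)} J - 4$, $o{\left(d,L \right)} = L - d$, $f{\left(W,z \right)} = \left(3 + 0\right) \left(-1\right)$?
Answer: $- \frac{137469}{27494} \approx -5.0$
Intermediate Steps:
$f{\left(W,z \right)} = -3$ ($f{\left(W,z \right)} = 3 \left(-1\right) = -3$)
$J = -3$
$j{\left(n,q \right)} = 5$ ($j{\left(n,q \right)} = \left(-3\right) \left(-3\right) - 4 = 9 - 4 = 5$)
$\frac{1}{27494} - j{\left(-56,o{\left(10,-2 \right)} \right)} = \frac{1}{27494} - 5 = - \frac{137469}{27494}$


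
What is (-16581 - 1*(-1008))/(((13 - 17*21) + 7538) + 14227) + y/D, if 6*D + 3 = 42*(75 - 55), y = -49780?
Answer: -68936117/192789 ≈ -357.57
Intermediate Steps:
D = 279/2 (D = -1/2 + (42*(75 - 55))/6 = -1/2 + (42*20)/6 = -1/2 + (1/6)*840 = -1/2 + 140 = 279/2 ≈ 139.50)
(-16581 - 1*(-1008))/(((13 - 17*21) + 7538) + 14227) + y/D = (-16581 - 1*(-1008))/(((13 - 17*21) + 7538) + 14227) - 49780/279/2 = (-16581 + 1008)/(((13 - 357) + 7538) + 14227) - 49780*2/279 = -15573/((-344 + 7538) + 14227) - 99560/279 = -15573/(7194 + 14227) - 99560/279 = -15573/21421 - 99560/279 = -68936117/192789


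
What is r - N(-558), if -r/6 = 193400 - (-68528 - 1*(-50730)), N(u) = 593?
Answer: -1267781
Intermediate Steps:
r = -1267188 (r = -6*(193400 - (-68528 - 1*(-50730))) = -6*(193400 - (-68528 + 50730)) = -6*(193400 - 1*(-17798)) = -6*(193400 + 17798) = -6*211198 = -1267188)
r - N(-558) = -1267188 - 1*593 = -1267188 - 593 = -1267781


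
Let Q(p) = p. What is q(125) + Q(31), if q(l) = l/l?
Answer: 32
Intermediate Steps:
q(l) = 1
q(125) + Q(31) = 1 + 31 = 32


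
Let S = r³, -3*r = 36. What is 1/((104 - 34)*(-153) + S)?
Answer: -1/12438 ≈ -8.0399e-5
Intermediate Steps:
r = -12 (r = -⅓*36 = -12)
S = -1728 (S = (-12)³ = -1728)
1/((104 - 34)*(-153) + S) = 1/((104 - 34)*(-153) - 1728) = 1/(70*(-153) - 1728) = 1/(-10710 - 1728) = 1/(-12438) = -1/12438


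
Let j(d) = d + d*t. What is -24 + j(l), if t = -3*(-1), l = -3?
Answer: -36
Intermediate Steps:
t = 3
j(d) = 4*d (j(d) = d + d*3 = d + 3*d = 4*d)
-24 + j(l) = -24 + 4*(-3) = -24 - 12 = -36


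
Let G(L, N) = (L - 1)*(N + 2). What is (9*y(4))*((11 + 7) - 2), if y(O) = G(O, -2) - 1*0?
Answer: 0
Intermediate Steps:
G(L, N) = (-1 + L)*(2 + N)
y(O) = 0 (y(O) = (-2 - 1*(-2) + 2*O + O*(-2)) - 1*0 = (-2 + 2 + 2*O - 2*O) + 0 = 0 + 0 = 0)
(9*y(4))*((11 + 7) - 2) = (9*0)*((11 + 7) - 2) = 0*(18 - 2) = 0*16 = 0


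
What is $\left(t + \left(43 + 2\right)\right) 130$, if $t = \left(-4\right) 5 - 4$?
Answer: $2730$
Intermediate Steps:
$t = -24$ ($t = -20 - 4 = -24$)
$\left(t + \left(43 + 2\right)\right) 130 = \left(-24 + \left(43 + 2\right)\right) 130 = \left(-24 + 45\right) 130 = 21 \cdot 130 = 2730$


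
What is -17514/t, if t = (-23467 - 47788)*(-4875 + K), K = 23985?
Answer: 417/32421025 ≈ 1.2862e-5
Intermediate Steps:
t = -1361683050 (t = (-23467 - 47788)*(-4875 + 23985) = -71255*19110 = -1361683050)
-17514/t = -17514/(-1361683050) = -17514*(-1/1361683050) = 417/32421025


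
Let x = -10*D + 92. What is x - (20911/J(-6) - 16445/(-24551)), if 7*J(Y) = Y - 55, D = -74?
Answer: 4838710934/1497611 ≈ 3231.0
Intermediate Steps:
J(Y) = -55/7 + Y/7 (J(Y) = (Y - 55)/7 = (-55 + Y)/7 = -55/7 + Y/7)
x = 832 (x = -10*(-74) + 92 = 740 + 92 = 832)
x - (20911/J(-6) - 16445/(-24551)) = 832 - (20911/(-55/7 + (⅐)*(-6)) - 16445/(-24551)) = 832 - (20911/(-55/7 - 6/7) - 16445*(-1/24551)) = 832 - (20911/(-61/7) + 16445/24551) = 832 - (20911*(-7/61) + 16445/24551) = 832 - (-146377/61 + 16445/24551) = 832 - 1*(-3592698582/1497611) = 832 + 3592698582/1497611 = 4838710934/1497611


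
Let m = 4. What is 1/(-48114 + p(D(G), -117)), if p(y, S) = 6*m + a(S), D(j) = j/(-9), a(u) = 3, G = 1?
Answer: -1/48087 ≈ -2.0796e-5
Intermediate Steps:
D(j) = -j/9 (D(j) = j*(-⅑) = -j/9)
p(y, S) = 27 (p(y, S) = 6*4 + 3 = 24 + 3 = 27)
1/(-48114 + p(D(G), -117)) = 1/(-48114 + 27) = 1/(-48087) = -1/48087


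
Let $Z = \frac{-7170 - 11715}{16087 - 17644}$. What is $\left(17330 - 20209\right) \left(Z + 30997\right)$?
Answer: $- \frac{46333871702}{519} \approx -8.9275 \cdot 10^{7}$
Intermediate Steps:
$Z = \frac{6295}{519}$ ($Z = - \frac{18885}{-1557} = \left(-18885\right) \left(- \frac{1}{1557}\right) = \frac{6295}{519} \approx 12.129$)
$\left(17330 - 20209\right) \left(Z + 30997\right) = \left(17330 - 20209\right) \left(\frac{6295}{519} + 30997\right) = \left(-2879\right) \frac{16093738}{519} = - \frac{46333871702}{519}$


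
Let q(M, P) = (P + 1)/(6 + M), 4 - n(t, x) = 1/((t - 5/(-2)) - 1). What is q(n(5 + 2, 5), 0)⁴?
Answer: 83521/796594176 ≈ 0.00010485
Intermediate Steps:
n(t, x) = 4 - 1/(3/2 + t) (n(t, x) = 4 - 1/((t - 5/(-2)) - 1) = 4 - 1/((t - 5*(-1)/2) - 1) = 4 - 1/((t - 1*(-5/2)) - 1) = 4 - 1/((t + 5/2) - 1) = 4 - 1/((5/2 + t) - 1) = 4 - 1/(3/2 + t))
q(M, P) = (1 + P)/(6 + M)
q(n(5 + 2, 5), 0)⁴ = ((1 + 0)/(6 + 2*(5 + 4*(5 + 2))/(3 + 2*(5 + 2))))⁴ = (1/(6 + 2*(5 + 4*7)/(3 + 2*7)))⁴ = (1/(6 + 2*(5 + 28)/(3 + 14)))⁴ = (1/(6 + 2*33/17))⁴ = (1/(6 + 2*(1/17)*33))⁴ = (1/(6 + 66/17))⁴ = (1/(168/17))⁴ = ((17/168)*1)⁴ = (17/168)⁴ = 83521/796594176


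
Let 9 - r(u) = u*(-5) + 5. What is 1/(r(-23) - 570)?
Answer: -1/681 ≈ -0.0014684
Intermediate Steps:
r(u) = 4 + 5*u (r(u) = 9 - (u*(-5) + 5) = 9 - (-5*u + 5) = 9 - (5 - 5*u) = 9 + (-5 + 5*u) = 4 + 5*u)
1/(r(-23) - 570) = 1/((4 + 5*(-23)) - 570) = 1/((4 - 115) - 570) = 1/(-111 - 570) = 1/(-681) = -1/681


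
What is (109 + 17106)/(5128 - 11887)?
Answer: -17215/6759 ≈ -2.5470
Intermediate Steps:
(109 + 17106)/(5128 - 11887) = 17215/(-6759) = 17215*(-1/6759) = -17215/6759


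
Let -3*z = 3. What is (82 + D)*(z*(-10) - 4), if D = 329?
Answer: 2466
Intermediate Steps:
z = -1 (z = -1/3*3 = -1)
(82 + D)*(z*(-10) - 4) = (82 + 329)*(-1*(-10) - 4) = 411*(10 - 4) = 411*6 = 2466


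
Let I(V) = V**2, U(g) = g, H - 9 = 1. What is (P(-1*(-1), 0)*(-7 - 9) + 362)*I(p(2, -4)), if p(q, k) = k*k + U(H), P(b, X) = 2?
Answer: 223080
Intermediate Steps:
H = 10 (H = 9 + 1 = 10)
p(q, k) = 10 + k**2 (p(q, k) = k*k + 10 = k**2 + 10 = 10 + k**2)
(P(-1*(-1), 0)*(-7 - 9) + 362)*I(p(2, -4)) = (2*(-7 - 9) + 362)*(10 + (-4)**2)**2 = (2*(-16) + 362)*(10 + 16)**2 = (-32 + 362)*26**2 = 330*676 = 223080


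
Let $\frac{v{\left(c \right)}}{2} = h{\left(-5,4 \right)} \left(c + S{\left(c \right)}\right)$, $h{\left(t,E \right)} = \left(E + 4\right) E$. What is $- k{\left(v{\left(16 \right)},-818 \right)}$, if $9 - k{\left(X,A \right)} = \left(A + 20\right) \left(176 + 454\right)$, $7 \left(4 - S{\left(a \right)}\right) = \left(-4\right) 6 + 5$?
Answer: $-502749$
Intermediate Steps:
$S{\left(a \right)} = \frac{47}{7}$ ($S{\left(a \right)} = 4 - \frac{\left(-4\right) 6 + 5}{7} = 4 - \frac{-24 + 5}{7} = 4 - - \frac{19}{7} = 4 + \frac{19}{7} = \frac{47}{7}$)
$h{\left(t,E \right)} = E \left(4 + E\right)$ ($h{\left(t,E \right)} = \left(4 + E\right) E = E \left(4 + E\right)$)
$v{\left(c \right)} = \frac{3008}{7} + 64 c$ ($v{\left(c \right)} = 2 \cdot 4 \left(4 + 4\right) \left(c + \frac{47}{7}\right) = 2 \cdot 4 \cdot 8 \left(\frac{47}{7} + c\right) = 2 \cdot 32 \left(\frac{47}{7} + c\right) = 2 \left(\frac{1504}{7} + 32 c\right) = \frac{3008}{7} + 64 c$)
$k{\left(X,A \right)} = -12591 - 630 A$ ($k{\left(X,A \right)} = 9 - \left(A + 20\right) \left(176 + 454\right) = 9 - \left(20 + A\right) 630 = 9 - \left(12600 + 630 A\right) = -12591 - 630 A$)
$- k{\left(v{\left(16 \right)},-818 \right)} = - (-12591 - -515340) = - (-12591 + 515340) = \left(-1\right) 502749 = -502749$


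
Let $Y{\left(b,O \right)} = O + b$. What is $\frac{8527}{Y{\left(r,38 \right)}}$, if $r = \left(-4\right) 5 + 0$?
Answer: $\frac{8527}{18} \approx 473.72$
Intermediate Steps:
$r = -20$ ($r = -20 + 0 = -20$)
$\frac{8527}{Y{\left(r,38 \right)}} = \frac{8527}{38 - 20} = \frac{8527}{18}$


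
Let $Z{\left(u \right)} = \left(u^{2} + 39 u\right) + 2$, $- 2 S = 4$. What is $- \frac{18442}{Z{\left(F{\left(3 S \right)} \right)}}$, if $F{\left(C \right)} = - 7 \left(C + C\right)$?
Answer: $- \frac{9221}{5167} \approx -1.7846$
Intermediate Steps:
$S = -2$ ($S = \left(- \frac{1}{2}\right) 4 = -2$)
$F{\left(C \right)} = - 14 C$ ($F{\left(C \right)} = - 7 \cdot 2 C = - 14 C$)
$Z{\left(u \right)} = 2 + u^{2} + 39 u$
$- \frac{18442}{Z{\left(F{\left(3 S \right)} \right)}} = - \frac{18442}{2 + \left(- 14 \cdot 3 \left(-2\right)\right)^{2} + 39 \left(- 14 \cdot 3 \left(-2\right)\right)} = - \frac{18442}{2 + \left(\left(-14\right) \left(-6\right)\right)^{2} + 39 \left(\left(-14\right) \left(-6\right)\right)} = - \frac{18442}{2 + 84^{2} + 39 \cdot 84} = - \frac{18442}{2 + 7056 + 3276} = - \frac{18442}{10334} = \left(-18442\right) \frac{1}{10334} = - \frac{9221}{5167}$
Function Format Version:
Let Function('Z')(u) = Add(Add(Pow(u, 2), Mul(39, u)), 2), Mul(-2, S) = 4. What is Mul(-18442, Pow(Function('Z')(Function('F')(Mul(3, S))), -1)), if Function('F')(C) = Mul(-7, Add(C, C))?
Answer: Rational(-9221, 5167) ≈ -1.7846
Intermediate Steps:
S = -2 (S = Mul(Rational(-1, 2), 4) = -2)
Function('F')(C) = Mul(-14, C) (Function('F')(C) = Mul(-7, Mul(2, C)) = Mul(-14, C))
Function('Z')(u) = Add(2, Pow(u, 2), Mul(39, u))
Mul(-18442, Pow(Function('Z')(Function('F')(Mul(3, S))), -1)) = Mul(-18442, Pow(Add(2, Pow(Mul(-14, Mul(3, -2)), 2), Mul(39, Mul(-14, Mul(3, -2)))), -1)) = Mul(-18442, Pow(Add(2, Pow(Mul(-14, -6), 2), Mul(39, Mul(-14, -6))), -1)) = Mul(-18442, Pow(Add(2, Pow(84, 2), Mul(39, 84)), -1)) = Mul(-18442, Pow(Add(2, 7056, 3276), -1)) = Mul(-18442, Pow(10334, -1)) = Mul(-18442, Rational(1, 10334)) = Rational(-9221, 5167)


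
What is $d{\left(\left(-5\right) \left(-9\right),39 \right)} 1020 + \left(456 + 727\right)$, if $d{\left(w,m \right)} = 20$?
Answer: $21583$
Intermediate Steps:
$d{\left(\left(-5\right) \left(-9\right),39 \right)} 1020 + \left(456 + 727\right) = 20 \cdot 1020 + \left(456 + 727\right) = 20400 + 1183 = 21583$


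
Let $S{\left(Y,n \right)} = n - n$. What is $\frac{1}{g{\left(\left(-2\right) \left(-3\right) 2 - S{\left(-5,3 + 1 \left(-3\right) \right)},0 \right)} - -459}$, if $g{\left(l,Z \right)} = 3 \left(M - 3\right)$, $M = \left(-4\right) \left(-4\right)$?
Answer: $\frac{1}{498} \approx 0.002008$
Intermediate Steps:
$M = 16$
$S{\left(Y,n \right)} = 0$
$g{\left(l,Z \right)} = 39$ ($g{\left(l,Z \right)} = 3 \left(16 - 3\right) = 3 \cdot 13 = 39$)
$\frac{1}{g{\left(\left(-2\right) \left(-3\right) 2 - S{\left(-5,3 + 1 \left(-3\right) \right)},0 \right)} - -459} = \frac{1}{39 - -459} = \frac{1}{39 + 459} = \frac{1}{498}$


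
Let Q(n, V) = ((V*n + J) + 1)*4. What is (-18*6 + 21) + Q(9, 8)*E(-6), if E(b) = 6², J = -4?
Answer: 9849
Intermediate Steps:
Q(n, V) = -12 + 4*V*n (Q(n, V) = ((V*n - 4) + 1)*4 = ((-4 + V*n) + 1)*4 = (-3 + V*n)*4 = -12 + 4*V*n)
E(b) = 36
(-18*6 + 21) + Q(9, 8)*E(-6) = (-18*6 + 21) + (-12 + 4*8*9)*36 = (-108 + 21) + (-12 + 288)*36 = -87 + 276*36 = -87 + 9936 = 9849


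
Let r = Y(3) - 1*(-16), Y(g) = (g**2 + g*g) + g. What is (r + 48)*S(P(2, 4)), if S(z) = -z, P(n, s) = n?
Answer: -170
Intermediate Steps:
Y(g) = g + 2*g**2 (Y(g) = (g**2 + g**2) + g = 2*g**2 + g = g + 2*g**2)
r = 37 (r = 3*(1 + 2*3) - 1*(-16) = 3*(1 + 6) + 16 = 3*7 + 16 = 21 + 16 = 37)
(r + 48)*S(P(2, 4)) = (37 + 48)*(-1*2) = 85*(-2) = -170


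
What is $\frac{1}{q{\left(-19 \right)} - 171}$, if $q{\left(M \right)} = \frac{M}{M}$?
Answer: $- \frac{1}{170} \approx -0.0058824$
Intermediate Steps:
$q{\left(M \right)} = 1$
$\frac{1}{q{\left(-19 \right)} - 171} = \frac{1}{1 - 171} = \frac{1}{-170} = - \frac{1}{170}$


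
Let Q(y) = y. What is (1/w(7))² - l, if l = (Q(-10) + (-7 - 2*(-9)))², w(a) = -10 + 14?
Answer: -15/16 ≈ -0.93750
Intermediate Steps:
w(a) = 4
l = 1 (l = (-10 + (-7 - 2*(-9)))² = (-10 + (-7 + 18))² = (-10 + 11)² = 1² = 1)
(1/w(7))² - l = (1/4)² - 1*1 = (¼)² - 1 = 1/16 - 1 = -15/16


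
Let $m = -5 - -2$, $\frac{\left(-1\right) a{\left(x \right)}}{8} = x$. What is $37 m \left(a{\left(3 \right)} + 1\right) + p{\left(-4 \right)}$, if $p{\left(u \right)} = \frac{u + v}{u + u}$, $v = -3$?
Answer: $\frac{20431}{8} \approx 2553.9$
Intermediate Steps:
$p{\left(u \right)} = \frac{-3 + u}{2 u}$ ($p{\left(u \right)} = \frac{u - 3}{u + u} = \frac{-3 + u}{2 u}$)
$a{\left(x \right)} = - 8 x$
$m = -3$ ($m = -5 + 2 = -3$)
$37 m \left(a{\left(3 \right)} + 1\right) + p{\left(-4 \right)} = 37 \left(- 3 \left(\left(-8\right) 3 + 1\right)\right) + \frac{-3 - 4}{2 \left(-4\right)} = 37 \left(- 3 \left(-24 + 1\right)\right) + \frac{1}{2} \left(- \frac{1}{4}\right) \left(-7\right) = 37 \left(\left(-3\right) \left(-23\right)\right) + \frac{7}{8} = 37 \cdot 69 + \frac{7}{8} = 2553 + \frac{7}{8} = \frac{20431}{8}$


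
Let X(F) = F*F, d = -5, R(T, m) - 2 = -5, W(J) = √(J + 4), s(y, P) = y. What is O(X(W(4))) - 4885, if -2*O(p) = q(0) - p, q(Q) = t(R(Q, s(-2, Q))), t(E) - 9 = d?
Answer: -4883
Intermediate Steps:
W(J) = √(4 + J)
R(T, m) = -3 (R(T, m) = 2 - 5 = -3)
t(E) = 4 (t(E) = 9 - 5 = 4)
q(Q) = 4
X(F) = F²
O(p) = -2 + p/2 (O(p) = -(4 - p)/2 = -2 + p/2)
O(X(W(4))) - 4885 = (-2 + (√(4 + 4))²/2) - 4885 = (-2 + (√8)²/2) - 4885 = (-2 + (2*√2)²/2) - 4885 = (-2 + (½)*8) - 4885 = (-2 + 4) - 4885 = 2 - 4885 = -4883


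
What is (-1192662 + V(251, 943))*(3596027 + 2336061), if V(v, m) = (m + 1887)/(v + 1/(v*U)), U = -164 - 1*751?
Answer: -203919799458305757192/28822957 ≈ -7.0749e+12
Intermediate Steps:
U = -915 (U = -164 - 751 = -915)
V(v, m) = (1887 + m)/(v - 1/(915*v)) (V(v, m) = (m + 1887)/(v + 1/(v*(-915))) = (1887 + m)/(v - 1/915/v) = (1887 + m)/(v - 1/(915*v)))
(-1192662 + V(251, 943))*(3596027 + 2336061) = (-1192662 + 915*251*(1887 + 943)/(-1 + 915*251²))*(3596027 + 2336061) = (-1192662 + 915*251*2830/(-1 + 915*63001))*5932088 = (-1192662 + 915*251*2830/(-1 + 57645915))*5932088 = (-1192662 + 915*251*2830/57645914)*5932088 = (-1192662 + 915*251*(1/57645914)*2830)*5932088 = (-1192662 + 324975975/28822957)*5932088 = -34375720565559/28822957*5932088 = -203919799458305757192/28822957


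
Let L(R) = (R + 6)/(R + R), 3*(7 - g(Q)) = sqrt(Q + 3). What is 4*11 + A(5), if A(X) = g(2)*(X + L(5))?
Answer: 867/10 - 61*sqrt(5)/30 ≈ 82.153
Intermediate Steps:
g(Q) = 7 - sqrt(3 + Q)/3 (g(Q) = 7 - sqrt(Q + 3)/3 = 7 - sqrt(3 + Q)/3)
L(R) = (6 + R)/(2*R) (L(R) = (6 + R)/((2*R)) = (6 + R)*(1/(2*R)) = (6 + R)/(2*R))
A(X) = (7 - sqrt(5)/3)*(11/10 + X) (A(X) = (7 - sqrt(3 + 2)/3)*(X + (1/2)*(6 + 5)/5) = (7 - sqrt(5)/3)*(X + (1/2)*(1/5)*11) = (7 - sqrt(5)/3)*(X + 11/10) = (7 - sqrt(5)/3)*(11/10 + X))
4*11 + A(5) = 4*11 + (11 + 10*5)*(21 - sqrt(5))/30 = 44 + (11 + 50)*(21 - sqrt(5))/30 = 44 + (1/30)*61*(21 - sqrt(5)) = 44 + (427/10 - 61*sqrt(5)/30) = 867/10 - 61*sqrt(5)/30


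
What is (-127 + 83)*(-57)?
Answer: 2508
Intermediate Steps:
(-127 + 83)*(-57) = -44*(-57) = 2508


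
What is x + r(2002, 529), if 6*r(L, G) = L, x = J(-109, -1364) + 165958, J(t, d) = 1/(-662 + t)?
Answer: 42736958/257 ≈ 1.6629e+5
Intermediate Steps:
x = 127953617/771 (x = 1/(-662 - 109) + 165958 = 1/(-771) + 165958 = -1/771 + 165958 = 127953617/771 ≈ 1.6596e+5)
r(L, G) = L/6
x + r(2002, 529) = 127953617/771 + (⅙)*2002 = 127953617/771 + 1001/3 = 42736958/257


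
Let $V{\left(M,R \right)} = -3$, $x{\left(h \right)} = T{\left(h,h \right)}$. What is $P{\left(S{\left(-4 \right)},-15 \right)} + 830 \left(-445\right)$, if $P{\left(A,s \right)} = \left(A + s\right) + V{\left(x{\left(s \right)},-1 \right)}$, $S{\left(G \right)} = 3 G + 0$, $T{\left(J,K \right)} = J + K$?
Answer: $-369380$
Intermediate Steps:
$x{\left(h \right)} = 2 h$ ($x{\left(h \right)} = h + h = 2 h$)
$S{\left(G \right)} = 3 G$
$P{\left(A,s \right)} = -3 + A + s$ ($P{\left(A,s \right)} = \left(A + s\right) - 3 = -3 + A + s$)
$P{\left(S{\left(-4 \right)},-15 \right)} + 830 \left(-445\right) = \left(-3 + 3 \left(-4\right) - 15\right) + 830 \left(-445\right) = \left(-3 - 12 - 15\right) - 369350 = -30 - 369350 = -369380$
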